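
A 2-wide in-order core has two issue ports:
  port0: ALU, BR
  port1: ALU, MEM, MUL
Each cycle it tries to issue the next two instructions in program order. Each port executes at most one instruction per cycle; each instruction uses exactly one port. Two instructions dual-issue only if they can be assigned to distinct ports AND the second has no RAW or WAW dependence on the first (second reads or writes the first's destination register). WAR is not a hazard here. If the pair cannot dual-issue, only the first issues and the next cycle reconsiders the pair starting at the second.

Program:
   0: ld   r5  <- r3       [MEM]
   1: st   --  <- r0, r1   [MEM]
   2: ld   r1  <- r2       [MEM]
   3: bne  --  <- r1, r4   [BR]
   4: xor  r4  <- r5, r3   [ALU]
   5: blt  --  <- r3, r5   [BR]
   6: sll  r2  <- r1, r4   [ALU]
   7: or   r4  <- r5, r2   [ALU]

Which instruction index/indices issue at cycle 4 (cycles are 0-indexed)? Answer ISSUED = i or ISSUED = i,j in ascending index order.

  cy0 -> i0 (ld) no-port MEM/MEM
  cy1 -> i1 (st) no-port MEM/MEM
  cy2 -> i2 (ld) RAW r1
  cy3 -> i3&i4 (bne/xor) 2-wide
  cy4 -> i5&i6 (blt/sll) 2-wide
  cy5 -> i7 (or) tail

ISSUED = 5,6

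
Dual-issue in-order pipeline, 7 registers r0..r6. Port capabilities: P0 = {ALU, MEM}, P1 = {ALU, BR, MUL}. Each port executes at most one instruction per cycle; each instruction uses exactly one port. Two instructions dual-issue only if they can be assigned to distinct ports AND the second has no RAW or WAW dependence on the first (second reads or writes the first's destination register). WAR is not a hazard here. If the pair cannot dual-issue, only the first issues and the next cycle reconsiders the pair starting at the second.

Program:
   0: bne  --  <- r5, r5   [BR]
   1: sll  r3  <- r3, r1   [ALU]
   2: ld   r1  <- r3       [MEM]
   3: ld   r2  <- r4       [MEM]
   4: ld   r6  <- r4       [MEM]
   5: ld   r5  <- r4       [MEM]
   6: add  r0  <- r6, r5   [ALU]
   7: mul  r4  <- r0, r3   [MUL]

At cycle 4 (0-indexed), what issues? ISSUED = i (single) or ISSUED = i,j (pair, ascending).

  cy0 -> i0/i1 (bne/sll) pair
  cy1 -> i2 (ld) no-port MEM/MEM
  cy2 -> i3 (ld) no-port MEM/MEM
  cy3 -> i4 (ld) no-port MEM/MEM
  cy4 -> i5 (ld) RAW r5
  cy5 -> i6 (add) RAW r0
  cy6 -> i7 (mul) tail

ISSUED = 5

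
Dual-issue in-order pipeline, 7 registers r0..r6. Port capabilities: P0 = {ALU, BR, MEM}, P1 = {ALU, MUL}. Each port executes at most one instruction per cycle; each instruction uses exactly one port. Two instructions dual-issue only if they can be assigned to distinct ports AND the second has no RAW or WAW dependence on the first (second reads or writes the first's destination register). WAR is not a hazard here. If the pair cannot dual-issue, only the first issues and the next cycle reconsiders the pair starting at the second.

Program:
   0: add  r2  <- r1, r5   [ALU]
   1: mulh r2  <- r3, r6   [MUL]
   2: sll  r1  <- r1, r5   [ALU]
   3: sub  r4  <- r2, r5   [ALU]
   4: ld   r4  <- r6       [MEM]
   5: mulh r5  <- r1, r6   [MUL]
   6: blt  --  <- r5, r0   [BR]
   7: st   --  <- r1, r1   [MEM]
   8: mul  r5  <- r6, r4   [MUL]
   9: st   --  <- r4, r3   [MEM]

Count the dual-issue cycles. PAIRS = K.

PAIRS = 3

0. add @i0  | WAW r2
1. mulh sll @i1&i2  | dual
2. sub @i3  | WAW r4
3. ld mulh @i4&i5  | dual
4. blt @i6  | no-port BR/MEM
5. st mul @i7&i8  | dual
6. st @i9  | tail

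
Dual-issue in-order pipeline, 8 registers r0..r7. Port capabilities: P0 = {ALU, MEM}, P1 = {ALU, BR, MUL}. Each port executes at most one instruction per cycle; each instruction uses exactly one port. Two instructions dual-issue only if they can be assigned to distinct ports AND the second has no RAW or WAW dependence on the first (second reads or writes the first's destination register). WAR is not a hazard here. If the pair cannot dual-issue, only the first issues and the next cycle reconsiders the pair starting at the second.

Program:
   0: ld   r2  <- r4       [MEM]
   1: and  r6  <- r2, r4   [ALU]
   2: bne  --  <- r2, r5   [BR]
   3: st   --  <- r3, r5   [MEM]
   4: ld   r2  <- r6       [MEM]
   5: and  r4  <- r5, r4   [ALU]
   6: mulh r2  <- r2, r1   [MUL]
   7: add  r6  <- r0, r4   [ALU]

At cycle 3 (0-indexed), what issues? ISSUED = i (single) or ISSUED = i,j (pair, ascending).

[0] i0  ld.MEM  -- RAW r2
[1] i1/i2  and.ALU/bne.BR  -- dual
[2] i3  st.MEM  -- no-port MEM/MEM
[3] i4/i5  ld.MEM/and.ALU  -- dual
[4] i6/i7  mulh.MUL/add.ALU  -- dual

ISSUED = 4,5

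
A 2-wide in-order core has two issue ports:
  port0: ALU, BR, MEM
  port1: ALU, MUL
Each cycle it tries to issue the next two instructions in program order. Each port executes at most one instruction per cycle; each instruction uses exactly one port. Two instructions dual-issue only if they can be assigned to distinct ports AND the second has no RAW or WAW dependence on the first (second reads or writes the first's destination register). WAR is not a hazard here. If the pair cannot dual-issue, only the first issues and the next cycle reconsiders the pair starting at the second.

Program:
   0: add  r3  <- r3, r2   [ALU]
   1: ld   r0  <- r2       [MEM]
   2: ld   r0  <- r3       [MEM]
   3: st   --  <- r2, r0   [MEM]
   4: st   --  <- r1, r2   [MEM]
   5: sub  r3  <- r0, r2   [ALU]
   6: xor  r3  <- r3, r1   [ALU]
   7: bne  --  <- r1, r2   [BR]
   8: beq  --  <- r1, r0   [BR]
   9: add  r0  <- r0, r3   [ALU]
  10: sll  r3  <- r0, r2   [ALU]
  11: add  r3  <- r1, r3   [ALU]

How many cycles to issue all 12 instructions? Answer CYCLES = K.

CYCLES = 8

#0 head=0: add;ld i0+i1 dual
#1 head=2: ld i2 no-port MEM/MEM
#2 head=3: st i3 no-port MEM/MEM
#3 head=4: st;sub i4+i5 dual
#4 head=6: xor;bne i6+i7 dual
#5 head=8: beq;add i8+i9 dual
#6 head=10: sll i10 RAW+WAW r3
#7 head=11: add i11 tail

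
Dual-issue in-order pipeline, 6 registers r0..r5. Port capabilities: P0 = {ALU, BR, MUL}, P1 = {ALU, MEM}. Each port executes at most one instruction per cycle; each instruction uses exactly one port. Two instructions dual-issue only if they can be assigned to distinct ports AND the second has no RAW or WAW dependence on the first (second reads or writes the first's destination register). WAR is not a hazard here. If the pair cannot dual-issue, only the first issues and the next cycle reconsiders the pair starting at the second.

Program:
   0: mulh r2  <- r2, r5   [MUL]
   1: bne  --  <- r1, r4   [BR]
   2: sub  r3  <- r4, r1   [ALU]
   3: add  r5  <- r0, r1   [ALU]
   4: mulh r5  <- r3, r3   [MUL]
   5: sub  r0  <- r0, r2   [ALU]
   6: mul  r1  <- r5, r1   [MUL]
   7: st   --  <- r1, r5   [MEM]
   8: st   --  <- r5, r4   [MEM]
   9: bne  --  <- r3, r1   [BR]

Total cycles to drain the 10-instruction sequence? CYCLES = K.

t=0 i0:mulh.MUL ; no-port MUL/BR
t=1 i1,i2:bne.BR;sub.ALU ; 2-wide
t=2 i3:add.ALU ; WAW r5
t=3 i4,i5:mulh.MUL;sub.ALU ; 2-wide
t=4 i6:mul.MUL ; RAW r1
t=5 i7:st.MEM ; no-port MEM/MEM
t=6 i8,i9:st.MEM;bne.BR ; 2-wide

CYCLES = 7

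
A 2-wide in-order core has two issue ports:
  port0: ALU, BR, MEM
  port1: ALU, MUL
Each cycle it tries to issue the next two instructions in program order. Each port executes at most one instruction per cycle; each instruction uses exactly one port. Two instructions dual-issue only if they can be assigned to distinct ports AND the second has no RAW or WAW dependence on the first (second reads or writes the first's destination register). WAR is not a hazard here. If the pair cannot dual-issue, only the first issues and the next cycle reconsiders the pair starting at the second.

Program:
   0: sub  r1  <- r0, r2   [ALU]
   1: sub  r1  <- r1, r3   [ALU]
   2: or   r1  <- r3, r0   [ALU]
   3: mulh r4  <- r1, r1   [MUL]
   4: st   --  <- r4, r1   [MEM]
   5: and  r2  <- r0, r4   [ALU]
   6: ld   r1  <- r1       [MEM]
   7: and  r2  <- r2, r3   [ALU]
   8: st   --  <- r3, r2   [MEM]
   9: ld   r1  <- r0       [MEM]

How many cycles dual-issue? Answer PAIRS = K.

[0] i0  sub  -- RAW+WAW r1
[1] i1  sub  -- WAW r1
[2] i2  or  -- RAW r1
[3] i3  mulh  -- RAW r4
[4] i4+i5  st/and  -- 2-wide
[5] i6+i7  ld/and  -- 2-wide
[6] i8  st  -- no-port MEM/MEM
[7] i9  ld  -- tail

PAIRS = 2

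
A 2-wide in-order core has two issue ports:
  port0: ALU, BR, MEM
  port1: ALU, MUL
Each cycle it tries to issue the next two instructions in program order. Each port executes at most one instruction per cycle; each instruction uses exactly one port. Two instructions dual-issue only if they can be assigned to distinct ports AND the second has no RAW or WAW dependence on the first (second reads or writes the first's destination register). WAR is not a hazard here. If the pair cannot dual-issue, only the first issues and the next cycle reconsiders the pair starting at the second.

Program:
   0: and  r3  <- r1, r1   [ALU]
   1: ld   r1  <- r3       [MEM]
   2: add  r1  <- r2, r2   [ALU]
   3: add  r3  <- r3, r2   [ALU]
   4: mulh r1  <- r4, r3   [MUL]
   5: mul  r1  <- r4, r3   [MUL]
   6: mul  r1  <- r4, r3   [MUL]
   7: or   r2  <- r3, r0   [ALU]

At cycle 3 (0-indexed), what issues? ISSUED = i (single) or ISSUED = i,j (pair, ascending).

ISSUED = 4

#0 head=0: and.ALU i0 RAW r3
#1 head=1: ld.MEM i1 WAW r1
#2 head=2: add.ALU+add.ALU i2/i3 2-wide
#3 head=4: mulh.MUL i4 no-port MUL/MUL
#4 head=5: mul.MUL i5 no-port MUL/MUL
#5 head=6: mul.MUL+or.ALU i6/i7 2-wide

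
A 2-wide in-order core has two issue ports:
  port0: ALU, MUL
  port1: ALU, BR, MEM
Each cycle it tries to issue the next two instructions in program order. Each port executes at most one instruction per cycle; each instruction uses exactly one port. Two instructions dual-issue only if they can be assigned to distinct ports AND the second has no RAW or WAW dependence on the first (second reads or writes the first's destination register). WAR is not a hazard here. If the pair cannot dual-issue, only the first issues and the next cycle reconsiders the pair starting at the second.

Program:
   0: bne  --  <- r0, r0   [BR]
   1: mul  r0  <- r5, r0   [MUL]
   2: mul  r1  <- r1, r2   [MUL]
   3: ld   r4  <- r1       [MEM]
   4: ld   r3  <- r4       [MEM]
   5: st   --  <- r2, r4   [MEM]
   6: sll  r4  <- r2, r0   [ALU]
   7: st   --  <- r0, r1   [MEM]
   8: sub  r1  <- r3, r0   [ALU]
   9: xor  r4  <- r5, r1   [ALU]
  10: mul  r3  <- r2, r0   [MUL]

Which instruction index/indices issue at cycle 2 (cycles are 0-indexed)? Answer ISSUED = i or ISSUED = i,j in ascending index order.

ISSUED = 3

#0 head=0: bne;mul i0&i1 dual
#1 head=2: mul i2 RAW r1
#2 head=3: ld i3 no-port MEM/MEM
#3 head=4: ld i4 no-port MEM/MEM
#4 head=5: st;sll i5&i6 dual
#5 head=7: st;sub i7&i8 dual
#6 head=9: xor;mul i9&i10 dual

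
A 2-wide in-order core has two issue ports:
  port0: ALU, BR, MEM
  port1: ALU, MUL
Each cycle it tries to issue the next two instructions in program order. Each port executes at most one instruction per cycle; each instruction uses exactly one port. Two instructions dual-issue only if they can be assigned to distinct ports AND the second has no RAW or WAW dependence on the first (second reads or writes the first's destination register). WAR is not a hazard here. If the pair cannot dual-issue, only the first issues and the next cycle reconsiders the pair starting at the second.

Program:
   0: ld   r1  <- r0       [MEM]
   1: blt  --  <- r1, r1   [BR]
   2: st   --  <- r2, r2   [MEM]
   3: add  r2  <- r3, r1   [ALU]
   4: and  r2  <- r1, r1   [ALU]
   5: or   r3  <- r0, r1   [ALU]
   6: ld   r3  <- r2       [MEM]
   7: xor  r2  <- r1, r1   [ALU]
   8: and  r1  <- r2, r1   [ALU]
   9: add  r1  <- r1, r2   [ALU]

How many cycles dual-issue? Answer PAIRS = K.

0. ld @i0  | no-port MEM/BR
1. blt @i1  | no-port BR/MEM
2. st add @i2&i3  | 2-wide
3. and or @i4&i5  | 2-wide
4. ld xor @i6&i7  | 2-wide
5. and @i8  | RAW+WAW r1
6. add @i9  | tail

PAIRS = 3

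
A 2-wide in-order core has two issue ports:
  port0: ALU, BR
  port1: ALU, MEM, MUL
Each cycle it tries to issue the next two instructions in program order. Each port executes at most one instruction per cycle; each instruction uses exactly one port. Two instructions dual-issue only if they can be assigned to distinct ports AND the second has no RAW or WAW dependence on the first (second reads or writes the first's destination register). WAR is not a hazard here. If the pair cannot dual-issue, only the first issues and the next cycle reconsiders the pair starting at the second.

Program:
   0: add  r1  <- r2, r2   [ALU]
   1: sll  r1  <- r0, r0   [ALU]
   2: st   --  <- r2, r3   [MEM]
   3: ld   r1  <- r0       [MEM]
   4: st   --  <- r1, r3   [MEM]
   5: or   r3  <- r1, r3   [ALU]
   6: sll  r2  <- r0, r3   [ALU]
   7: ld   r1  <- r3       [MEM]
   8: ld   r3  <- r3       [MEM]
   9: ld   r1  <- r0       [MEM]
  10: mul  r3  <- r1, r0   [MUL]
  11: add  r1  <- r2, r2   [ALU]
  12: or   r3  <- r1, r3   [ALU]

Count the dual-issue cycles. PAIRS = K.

PAIRS = 4

0. add @i0  | WAW r1
1. sll st @i1+i2  | 2-wide
2. ld @i3  | no-port MEM/MEM
3. st or @i4+i5  | 2-wide
4. sll ld @i6+i7  | 2-wide
5. ld @i8  | no-port MEM/MEM
6. ld @i9  | no-port MEM/MUL
7. mul add @i10+i11  | 2-wide
8. or @i12  | tail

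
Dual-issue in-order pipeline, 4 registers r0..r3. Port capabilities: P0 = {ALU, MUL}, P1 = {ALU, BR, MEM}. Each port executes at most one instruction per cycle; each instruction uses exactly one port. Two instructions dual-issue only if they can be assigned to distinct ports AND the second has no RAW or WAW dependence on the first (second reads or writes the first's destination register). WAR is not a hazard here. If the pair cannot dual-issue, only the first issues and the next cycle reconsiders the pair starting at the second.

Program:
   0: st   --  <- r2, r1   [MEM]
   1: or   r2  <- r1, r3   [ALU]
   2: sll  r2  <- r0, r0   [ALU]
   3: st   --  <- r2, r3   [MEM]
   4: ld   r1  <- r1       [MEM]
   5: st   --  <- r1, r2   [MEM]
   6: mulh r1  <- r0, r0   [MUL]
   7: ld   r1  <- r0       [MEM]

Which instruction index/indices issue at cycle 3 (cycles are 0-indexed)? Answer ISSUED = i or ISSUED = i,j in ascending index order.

ISSUED = 4

0. st.MEM/or.ALU @i0,i1  | 2-wide
1. sll.ALU @i2  | RAW r2
2. st.MEM @i3  | no-port MEM/MEM
3. ld.MEM @i4  | no-port MEM/MEM
4. st.MEM/mulh.MUL @i5,i6  | 2-wide
5. ld.MEM @i7  | tail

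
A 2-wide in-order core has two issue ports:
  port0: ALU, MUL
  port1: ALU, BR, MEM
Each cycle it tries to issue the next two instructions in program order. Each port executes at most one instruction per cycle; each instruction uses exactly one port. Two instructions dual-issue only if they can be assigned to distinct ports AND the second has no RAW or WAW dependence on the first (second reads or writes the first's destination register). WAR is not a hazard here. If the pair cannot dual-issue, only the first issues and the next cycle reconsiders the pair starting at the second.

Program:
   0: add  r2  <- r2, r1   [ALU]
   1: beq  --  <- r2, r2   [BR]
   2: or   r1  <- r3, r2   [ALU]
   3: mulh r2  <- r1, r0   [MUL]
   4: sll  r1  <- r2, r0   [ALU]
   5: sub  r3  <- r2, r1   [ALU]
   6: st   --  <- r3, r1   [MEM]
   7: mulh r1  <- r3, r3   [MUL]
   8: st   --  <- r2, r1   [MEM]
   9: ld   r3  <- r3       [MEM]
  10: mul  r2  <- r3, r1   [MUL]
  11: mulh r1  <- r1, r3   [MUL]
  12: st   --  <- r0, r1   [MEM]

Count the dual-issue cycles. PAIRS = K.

[0] i0  add  -- RAW r2
[1] i1/i2  beq/or  -- pair
[2] i3  mulh  -- RAW r2
[3] i4  sll  -- RAW r1
[4] i5  sub  -- RAW r3
[5] i6/i7  st/mulh  -- pair
[6] i8  st  -- no-port MEM/MEM
[7] i9  ld  -- RAW r3
[8] i10  mul  -- no-port MUL/MUL
[9] i11  mulh  -- RAW r1
[10] i12  st  -- tail

PAIRS = 2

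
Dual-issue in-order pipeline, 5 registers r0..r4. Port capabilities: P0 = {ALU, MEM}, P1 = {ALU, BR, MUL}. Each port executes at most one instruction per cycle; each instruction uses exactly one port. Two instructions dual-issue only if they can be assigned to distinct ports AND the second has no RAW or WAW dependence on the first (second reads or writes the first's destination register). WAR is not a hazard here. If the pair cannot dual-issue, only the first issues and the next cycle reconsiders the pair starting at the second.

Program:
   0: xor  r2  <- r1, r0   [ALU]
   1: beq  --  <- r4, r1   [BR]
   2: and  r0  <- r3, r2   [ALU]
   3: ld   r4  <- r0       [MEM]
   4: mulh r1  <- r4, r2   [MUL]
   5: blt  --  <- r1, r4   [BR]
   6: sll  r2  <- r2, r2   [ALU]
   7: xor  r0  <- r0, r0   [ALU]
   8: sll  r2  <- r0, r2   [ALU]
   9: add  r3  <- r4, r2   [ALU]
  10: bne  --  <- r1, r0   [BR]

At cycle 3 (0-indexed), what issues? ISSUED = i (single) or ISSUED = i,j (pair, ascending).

#0 head=0: xor;beq i0&i1 2-wide
#1 head=2: and i2 RAW r0
#2 head=3: ld i3 RAW r4
#3 head=4: mulh i4 no-port MUL/BR
#4 head=5: blt;sll i5&i6 2-wide
#5 head=7: xor i7 RAW r0
#6 head=8: sll i8 RAW r2
#7 head=9: add;bne i9&i10 2-wide

ISSUED = 4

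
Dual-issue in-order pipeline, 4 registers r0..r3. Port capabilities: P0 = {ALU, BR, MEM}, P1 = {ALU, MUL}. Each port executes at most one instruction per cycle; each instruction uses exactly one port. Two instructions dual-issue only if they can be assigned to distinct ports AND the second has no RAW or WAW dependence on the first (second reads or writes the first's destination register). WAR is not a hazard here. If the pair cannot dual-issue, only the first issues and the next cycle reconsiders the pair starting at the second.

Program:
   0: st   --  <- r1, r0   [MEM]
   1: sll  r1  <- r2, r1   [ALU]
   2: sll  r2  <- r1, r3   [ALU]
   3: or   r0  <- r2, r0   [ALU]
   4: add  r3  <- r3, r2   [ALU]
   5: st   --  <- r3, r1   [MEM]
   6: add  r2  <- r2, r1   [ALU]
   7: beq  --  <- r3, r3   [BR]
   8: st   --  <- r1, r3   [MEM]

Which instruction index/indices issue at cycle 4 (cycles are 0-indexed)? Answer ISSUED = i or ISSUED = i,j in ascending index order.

  cy0 -> i0&i1 (st.MEM;sll.ALU) dual
  cy1 -> i2 (sll.ALU) RAW r2
  cy2 -> i3&i4 (or.ALU;add.ALU) dual
  cy3 -> i5&i6 (st.MEM;add.ALU) dual
  cy4 -> i7 (beq.BR) no-port BR/MEM
  cy5 -> i8 (st.MEM) tail

ISSUED = 7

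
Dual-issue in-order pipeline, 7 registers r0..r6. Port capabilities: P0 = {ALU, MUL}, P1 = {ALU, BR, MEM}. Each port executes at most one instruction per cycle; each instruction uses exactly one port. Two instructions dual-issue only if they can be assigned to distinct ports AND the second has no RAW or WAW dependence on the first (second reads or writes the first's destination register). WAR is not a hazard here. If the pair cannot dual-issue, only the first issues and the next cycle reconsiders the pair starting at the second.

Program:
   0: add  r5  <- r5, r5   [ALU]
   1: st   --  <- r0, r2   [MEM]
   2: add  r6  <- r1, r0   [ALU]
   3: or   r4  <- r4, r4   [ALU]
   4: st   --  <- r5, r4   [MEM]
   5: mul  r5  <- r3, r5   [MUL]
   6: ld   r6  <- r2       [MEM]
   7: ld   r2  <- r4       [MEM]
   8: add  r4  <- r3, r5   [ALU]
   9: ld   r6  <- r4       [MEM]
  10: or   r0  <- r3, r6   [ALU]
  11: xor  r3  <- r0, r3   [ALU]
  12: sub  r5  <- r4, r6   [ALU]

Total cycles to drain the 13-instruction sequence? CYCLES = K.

c0: i0&i1 add.ALU;st.MEM  2-wide
c1: i2&i3 add.ALU;or.ALU  2-wide
c2: i4&i5 st.MEM;mul.MUL  2-wide
c3: i6 ld.MEM  no-port MEM/MEM
c4: i7&i8 ld.MEM;add.ALU  2-wide
c5: i9 ld.MEM  RAW r6
c6: i10 or.ALU  RAW r0
c7: i11&i12 xor.ALU;sub.ALU  2-wide

CYCLES = 8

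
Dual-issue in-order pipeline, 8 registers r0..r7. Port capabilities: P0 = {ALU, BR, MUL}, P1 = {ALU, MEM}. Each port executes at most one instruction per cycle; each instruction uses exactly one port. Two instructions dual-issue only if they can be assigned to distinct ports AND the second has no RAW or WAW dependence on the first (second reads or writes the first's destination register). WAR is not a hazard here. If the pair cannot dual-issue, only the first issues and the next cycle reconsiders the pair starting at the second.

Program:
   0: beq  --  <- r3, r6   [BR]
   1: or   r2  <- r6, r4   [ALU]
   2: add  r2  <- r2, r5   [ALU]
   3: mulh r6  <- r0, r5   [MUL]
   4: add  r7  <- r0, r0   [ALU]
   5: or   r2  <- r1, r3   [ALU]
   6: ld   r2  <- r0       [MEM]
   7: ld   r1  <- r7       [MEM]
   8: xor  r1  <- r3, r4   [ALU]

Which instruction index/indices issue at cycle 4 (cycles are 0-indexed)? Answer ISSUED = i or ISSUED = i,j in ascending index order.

0. beq.BR/or.ALU @i0+i1  | pair
1. add.ALU/mulh.MUL @i2+i3  | pair
2. add.ALU/or.ALU @i4+i5  | pair
3. ld.MEM @i6  | no-port MEM/MEM
4. ld.MEM @i7  | WAW r1
5. xor.ALU @i8  | tail

ISSUED = 7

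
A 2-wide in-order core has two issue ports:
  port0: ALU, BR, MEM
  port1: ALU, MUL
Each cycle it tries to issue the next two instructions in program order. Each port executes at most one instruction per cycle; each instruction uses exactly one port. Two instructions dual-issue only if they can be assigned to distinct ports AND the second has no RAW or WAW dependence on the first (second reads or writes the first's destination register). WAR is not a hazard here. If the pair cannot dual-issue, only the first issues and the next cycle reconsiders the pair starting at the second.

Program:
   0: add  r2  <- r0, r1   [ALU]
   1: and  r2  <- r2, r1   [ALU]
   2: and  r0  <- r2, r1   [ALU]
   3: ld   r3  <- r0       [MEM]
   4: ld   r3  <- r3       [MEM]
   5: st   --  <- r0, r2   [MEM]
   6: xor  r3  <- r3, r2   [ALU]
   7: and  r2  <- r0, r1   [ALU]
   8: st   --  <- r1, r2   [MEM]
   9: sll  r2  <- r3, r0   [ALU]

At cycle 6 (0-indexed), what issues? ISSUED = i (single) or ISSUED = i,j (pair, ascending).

ISSUED = 7

  cy0 -> i0 (add) RAW+WAW r2
  cy1 -> i1 (and) RAW r2
  cy2 -> i2 (and) RAW r0
  cy3 -> i3 (ld) no-port MEM/MEM
  cy4 -> i4 (ld) no-port MEM/MEM
  cy5 -> i5&i6 (st;xor) 2-wide
  cy6 -> i7 (and) RAW r2
  cy7 -> i8&i9 (st;sll) 2-wide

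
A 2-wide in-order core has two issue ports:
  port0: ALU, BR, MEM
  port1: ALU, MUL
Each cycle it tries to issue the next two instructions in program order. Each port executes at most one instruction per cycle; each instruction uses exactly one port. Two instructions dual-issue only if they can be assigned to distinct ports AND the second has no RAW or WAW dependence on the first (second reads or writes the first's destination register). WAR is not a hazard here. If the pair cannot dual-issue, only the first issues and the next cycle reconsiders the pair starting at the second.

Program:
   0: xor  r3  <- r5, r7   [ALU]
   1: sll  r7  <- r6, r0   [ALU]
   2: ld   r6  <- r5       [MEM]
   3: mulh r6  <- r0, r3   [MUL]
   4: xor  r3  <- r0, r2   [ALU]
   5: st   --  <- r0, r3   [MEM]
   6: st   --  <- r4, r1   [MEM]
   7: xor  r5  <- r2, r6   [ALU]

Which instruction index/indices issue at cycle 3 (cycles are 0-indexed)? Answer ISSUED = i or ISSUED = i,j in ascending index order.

ISSUED = 5

c0: i0&i1 xor.ALU+sll.ALU  dual
c1: i2 ld.MEM  WAW r6
c2: i3&i4 mulh.MUL+xor.ALU  dual
c3: i5 st.MEM  no-port MEM/MEM
c4: i6&i7 st.MEM+xor.ALU  dual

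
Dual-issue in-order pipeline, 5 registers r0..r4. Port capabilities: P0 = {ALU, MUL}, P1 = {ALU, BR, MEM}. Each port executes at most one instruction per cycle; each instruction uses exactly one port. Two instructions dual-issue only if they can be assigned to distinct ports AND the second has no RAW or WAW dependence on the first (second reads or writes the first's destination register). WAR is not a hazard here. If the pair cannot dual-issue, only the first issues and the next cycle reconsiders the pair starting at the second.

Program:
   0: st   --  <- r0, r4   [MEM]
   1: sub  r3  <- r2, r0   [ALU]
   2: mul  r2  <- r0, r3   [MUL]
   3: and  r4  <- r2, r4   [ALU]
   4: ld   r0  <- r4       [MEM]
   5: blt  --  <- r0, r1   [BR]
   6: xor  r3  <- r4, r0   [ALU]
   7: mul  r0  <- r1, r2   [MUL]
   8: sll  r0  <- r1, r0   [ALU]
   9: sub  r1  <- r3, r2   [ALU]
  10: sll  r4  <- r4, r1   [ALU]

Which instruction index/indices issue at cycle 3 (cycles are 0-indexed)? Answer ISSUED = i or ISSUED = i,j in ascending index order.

0. st sub @i0,i1  | dual
1. mul @i2  | RAW r2
2. and @i3  | RAW r4
3. ld @i4  | no-port MEM/BR
4. blt xor @i5,i6  | dual
5. mul @i7  | RAW+WAW r0
6. sll sub @i8,i9  | dual
7. sll @i10  | tail

ISSUED = 4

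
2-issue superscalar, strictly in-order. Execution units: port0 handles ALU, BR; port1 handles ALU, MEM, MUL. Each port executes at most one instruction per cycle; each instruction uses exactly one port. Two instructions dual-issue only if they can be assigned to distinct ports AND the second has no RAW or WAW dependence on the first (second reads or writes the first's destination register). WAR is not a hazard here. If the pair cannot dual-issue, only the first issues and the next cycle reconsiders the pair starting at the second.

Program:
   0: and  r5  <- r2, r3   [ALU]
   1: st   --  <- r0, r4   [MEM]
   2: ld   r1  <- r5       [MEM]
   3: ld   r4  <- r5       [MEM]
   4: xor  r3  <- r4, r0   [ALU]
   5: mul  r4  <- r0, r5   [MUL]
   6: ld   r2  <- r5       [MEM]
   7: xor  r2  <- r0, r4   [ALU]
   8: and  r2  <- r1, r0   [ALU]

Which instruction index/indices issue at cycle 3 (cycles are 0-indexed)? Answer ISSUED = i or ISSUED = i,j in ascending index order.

c0: i0,i1 and.ALU st.MEM  2-wide
c1: i2 ld.MEM  no-port MEM/MEM
c2: i3 ld.MEM  RAW r4
c3: i4,i5 xor.ALU mul.MUL  2-wide
c4: i6 ld.MEM  WAW r2
c5: i7 xor.ALU  WAW r2
c6: i8 and.ALU  tail

ISSUED = 4,5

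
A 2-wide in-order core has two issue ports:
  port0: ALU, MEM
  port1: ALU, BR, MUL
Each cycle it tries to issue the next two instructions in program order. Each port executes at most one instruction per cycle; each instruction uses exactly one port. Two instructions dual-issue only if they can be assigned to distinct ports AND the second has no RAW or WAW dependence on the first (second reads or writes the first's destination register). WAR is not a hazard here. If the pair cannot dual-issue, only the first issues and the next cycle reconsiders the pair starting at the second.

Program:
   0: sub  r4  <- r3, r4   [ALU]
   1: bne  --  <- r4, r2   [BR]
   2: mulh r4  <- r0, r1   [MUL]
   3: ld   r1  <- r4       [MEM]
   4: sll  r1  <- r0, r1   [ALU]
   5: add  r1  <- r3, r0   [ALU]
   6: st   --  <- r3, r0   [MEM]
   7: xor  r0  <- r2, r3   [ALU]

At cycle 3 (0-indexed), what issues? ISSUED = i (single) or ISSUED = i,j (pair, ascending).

#0 head=0: sub i0 RAW r4
#1 head=1: bne i1 no-port BR/MUL
#2 head=2: mulh i2 RAW r4
#3 head=3: ld i3 RAW+WAW r1
#4 head=4: sll i4 WAW r1
#5 head=5: add;st i5,i6 2-wide
#6 head=7: xor i7 tail

ISSUED = 3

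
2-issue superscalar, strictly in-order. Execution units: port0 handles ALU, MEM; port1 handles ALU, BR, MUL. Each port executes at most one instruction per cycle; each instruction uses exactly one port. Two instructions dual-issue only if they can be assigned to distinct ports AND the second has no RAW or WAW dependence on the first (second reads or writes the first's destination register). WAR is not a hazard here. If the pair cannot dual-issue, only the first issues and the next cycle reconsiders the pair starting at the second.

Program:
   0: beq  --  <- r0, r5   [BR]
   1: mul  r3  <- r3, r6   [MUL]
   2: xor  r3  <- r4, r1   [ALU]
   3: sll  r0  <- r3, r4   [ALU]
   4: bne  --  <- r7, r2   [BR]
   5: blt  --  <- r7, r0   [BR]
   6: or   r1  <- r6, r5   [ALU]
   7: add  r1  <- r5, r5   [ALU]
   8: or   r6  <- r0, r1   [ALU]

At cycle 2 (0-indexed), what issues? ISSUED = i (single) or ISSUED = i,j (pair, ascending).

ISSUED = 2

  cy0 -> i0 (beq.BR) no-port BR/MUL
  cy1 -> i1 (mul.MUL) WAW r3
  cy2 -> i2 (xor.ALU) RAW r3
  cy3 -> i3,i4 (sll.ALU bne.BR) dual
  cy4 -> i5,i6 (blt.BR or.ALU) dual
  cy5 -> i7 (add.ALU) RAW r1
  cy6 -> i8 (or.ALU) tail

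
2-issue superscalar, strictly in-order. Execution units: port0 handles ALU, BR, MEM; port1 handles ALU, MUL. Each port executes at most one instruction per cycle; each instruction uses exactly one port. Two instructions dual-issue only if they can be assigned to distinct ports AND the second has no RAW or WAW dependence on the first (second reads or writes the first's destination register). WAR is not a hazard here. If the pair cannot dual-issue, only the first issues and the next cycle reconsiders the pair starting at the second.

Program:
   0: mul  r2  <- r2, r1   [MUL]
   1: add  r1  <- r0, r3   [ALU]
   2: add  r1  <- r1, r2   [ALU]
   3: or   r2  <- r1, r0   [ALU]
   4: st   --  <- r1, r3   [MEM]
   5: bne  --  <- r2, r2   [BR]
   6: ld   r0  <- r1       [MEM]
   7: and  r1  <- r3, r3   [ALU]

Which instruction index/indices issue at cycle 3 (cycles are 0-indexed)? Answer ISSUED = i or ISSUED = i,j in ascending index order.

[0] i0&i1  mul.MUL;add.ALU  -- pair
[1] i2  add.ALU  -- RAW r1
[2] i3&i4  or.ALU;st.MEM  -- pair
[3] i5  bne.BR  -- no-port BR/MEM
[4] i6&i7  ld.MEM;and.ALU  -- pair

ISSUED = 5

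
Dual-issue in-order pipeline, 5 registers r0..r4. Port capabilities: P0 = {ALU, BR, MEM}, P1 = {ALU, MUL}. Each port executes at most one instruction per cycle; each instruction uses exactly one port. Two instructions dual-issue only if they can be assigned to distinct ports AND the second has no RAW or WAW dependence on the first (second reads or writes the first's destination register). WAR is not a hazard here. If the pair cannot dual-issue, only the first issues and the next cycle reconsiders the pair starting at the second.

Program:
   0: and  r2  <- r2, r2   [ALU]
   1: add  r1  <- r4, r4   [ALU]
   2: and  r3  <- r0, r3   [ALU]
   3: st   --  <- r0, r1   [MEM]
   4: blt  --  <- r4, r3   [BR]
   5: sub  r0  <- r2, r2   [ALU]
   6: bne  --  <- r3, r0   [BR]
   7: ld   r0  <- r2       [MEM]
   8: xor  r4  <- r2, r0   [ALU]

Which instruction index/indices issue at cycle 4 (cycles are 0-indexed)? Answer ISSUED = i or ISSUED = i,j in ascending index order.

  cy0 -> i0,i1 (and.ALU/add.ALU) dual
  cy1 -> i2,i3 (and.ALU/st.MEM) dual
  cy2 -> i4,i5 (blt.BR/sub.ALU) dual
  cy3 -> i6 (bne.BR) no-port BR/MEM
  cy4 -> i7 (ld.MEM) RAW r0
  cy5 -> i8 (xor.ALU) tail

ISSUED = 7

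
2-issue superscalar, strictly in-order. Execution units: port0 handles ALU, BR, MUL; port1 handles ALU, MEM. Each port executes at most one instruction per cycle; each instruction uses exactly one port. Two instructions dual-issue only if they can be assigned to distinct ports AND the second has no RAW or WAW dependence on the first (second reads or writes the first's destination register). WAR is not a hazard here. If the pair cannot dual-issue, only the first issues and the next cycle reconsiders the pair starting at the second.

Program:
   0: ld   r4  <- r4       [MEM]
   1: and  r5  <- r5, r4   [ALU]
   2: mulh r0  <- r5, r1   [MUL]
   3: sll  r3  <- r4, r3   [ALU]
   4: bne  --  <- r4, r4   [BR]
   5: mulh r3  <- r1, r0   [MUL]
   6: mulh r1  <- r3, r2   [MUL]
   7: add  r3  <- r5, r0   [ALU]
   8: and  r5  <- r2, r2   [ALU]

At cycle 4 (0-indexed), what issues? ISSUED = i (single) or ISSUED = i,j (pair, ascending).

ISSUED = 5

c0: i0 ld.MEM  RAW r4
c1: i1 and.ALU  RAW r5
c2: i2/i3 mulh.MUL sll.ALU  pair
c3: i4 bne.BR  no-port BR/MUL
c4: i5 mulh.MUL  no-port MUL/MUL
c5: i6/i7 mulh.MUL add.ALU  pair
c6: i8 and.ALU  tail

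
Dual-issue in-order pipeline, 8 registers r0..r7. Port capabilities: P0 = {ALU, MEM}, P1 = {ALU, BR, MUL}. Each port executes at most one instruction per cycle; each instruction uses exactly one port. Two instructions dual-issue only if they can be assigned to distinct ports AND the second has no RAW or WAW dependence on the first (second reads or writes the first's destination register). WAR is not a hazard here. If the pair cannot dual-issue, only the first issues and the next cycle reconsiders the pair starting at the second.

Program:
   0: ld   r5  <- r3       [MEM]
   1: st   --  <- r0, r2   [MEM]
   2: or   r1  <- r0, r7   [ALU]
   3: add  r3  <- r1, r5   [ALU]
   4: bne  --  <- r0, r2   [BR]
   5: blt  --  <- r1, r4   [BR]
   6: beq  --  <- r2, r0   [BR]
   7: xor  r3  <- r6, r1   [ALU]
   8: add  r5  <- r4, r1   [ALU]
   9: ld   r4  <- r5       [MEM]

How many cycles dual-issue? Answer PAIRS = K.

[0] i0  ld  -- no-port MEM/MEM
[1] i1+i2  st+or  -- 2-wide
[2] i3+i4  add+bne  -- 2-wide
[3] i5  blt  -- no-port BR/BR
[4] i6+i7  beq+xor  -- 2-wide
[5] i8  add  -- RAW r5
[6] i9  ld  -- tail

PAIRS = 3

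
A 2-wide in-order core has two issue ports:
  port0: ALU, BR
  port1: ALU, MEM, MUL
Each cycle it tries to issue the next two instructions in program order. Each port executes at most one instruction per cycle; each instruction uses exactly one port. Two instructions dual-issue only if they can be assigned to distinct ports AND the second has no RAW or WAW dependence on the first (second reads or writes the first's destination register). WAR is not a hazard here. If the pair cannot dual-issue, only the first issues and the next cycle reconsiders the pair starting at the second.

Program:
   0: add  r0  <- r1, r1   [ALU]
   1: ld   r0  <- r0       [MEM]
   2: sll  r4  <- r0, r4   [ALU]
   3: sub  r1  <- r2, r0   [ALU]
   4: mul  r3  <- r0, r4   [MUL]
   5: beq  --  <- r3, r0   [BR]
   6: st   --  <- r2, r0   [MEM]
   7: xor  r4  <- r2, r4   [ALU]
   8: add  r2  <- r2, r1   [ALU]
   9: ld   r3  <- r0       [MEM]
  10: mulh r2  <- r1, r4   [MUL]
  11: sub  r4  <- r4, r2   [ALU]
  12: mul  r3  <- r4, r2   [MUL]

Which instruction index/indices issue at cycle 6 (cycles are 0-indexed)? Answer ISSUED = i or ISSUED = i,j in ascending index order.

ISSUED = 9

0. add @i0  | RAW+WAW r0
1. ld @i1  | RAW r0
2. sll sub @i2&i3  | dual
3. mul @i4  | RAW r3
4. beq st @i5&i6  | dual
5. xor add @i7&i8  | dual
6. ld @i9  | no-port MEM/MUL
7. mulh @i10  | RAW r2
8. sub @i11  | RAW r4
9. mul @i12  | tail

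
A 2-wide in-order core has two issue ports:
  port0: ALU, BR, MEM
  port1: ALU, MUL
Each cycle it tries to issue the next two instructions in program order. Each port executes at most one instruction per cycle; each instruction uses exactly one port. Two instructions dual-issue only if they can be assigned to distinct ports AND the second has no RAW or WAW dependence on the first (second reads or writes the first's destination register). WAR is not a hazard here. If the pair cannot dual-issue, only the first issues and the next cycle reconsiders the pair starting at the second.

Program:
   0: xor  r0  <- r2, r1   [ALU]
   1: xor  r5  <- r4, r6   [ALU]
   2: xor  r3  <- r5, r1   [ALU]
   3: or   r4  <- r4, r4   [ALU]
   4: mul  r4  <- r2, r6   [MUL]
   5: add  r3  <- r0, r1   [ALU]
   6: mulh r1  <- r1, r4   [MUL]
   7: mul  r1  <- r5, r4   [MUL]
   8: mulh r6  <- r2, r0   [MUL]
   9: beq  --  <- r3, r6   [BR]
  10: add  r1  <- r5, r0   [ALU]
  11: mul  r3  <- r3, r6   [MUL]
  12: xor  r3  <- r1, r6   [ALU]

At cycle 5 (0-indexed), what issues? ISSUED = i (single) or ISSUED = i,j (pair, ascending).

  cy0 -> i0/i1 (xor.ALU xor.ALU) dual
  cy1 -> i2/i3 (xor.ALU or.ALU) dual
  cy2 -> i4/i5 (mul.MUL add.ALU) dual
  cy3 -> i6 (mulh.MUL) no-port MUL/MUL
  cy4 -> i7 (mul.MUL) no-port MUL/MUL
  cy5 -> i8 (mulh.MUL) RAW r6
  cy6 -> i9/i10 (beq.BR add.ALU) dual
  cy7 -> i11 (mul.MUL) WAW r3
  cy8 -> i12 (xor.ALU) tail

ISSUED = 8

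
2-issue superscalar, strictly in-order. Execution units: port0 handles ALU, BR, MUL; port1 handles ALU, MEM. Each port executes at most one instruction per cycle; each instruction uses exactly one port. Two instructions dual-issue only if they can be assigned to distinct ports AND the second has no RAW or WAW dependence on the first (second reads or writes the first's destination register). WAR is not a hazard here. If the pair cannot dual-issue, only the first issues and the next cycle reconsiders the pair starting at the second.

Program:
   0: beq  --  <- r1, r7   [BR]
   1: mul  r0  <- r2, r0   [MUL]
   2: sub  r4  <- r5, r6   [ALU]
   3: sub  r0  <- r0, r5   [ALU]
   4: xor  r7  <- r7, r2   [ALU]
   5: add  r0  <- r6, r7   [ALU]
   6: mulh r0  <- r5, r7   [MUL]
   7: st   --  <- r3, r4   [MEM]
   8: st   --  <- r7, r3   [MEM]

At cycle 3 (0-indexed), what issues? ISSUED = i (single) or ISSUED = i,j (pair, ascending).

ISSUED = 5

c0: i0 beq  no-port BR/MUL
c1: i1+i2 mul;sub  dual
c2: i3+i4 sub;xor  dual
c3: i5 add  WAW r0
c4: i6+i7 mulh;st  dual
c5: i8 st  tail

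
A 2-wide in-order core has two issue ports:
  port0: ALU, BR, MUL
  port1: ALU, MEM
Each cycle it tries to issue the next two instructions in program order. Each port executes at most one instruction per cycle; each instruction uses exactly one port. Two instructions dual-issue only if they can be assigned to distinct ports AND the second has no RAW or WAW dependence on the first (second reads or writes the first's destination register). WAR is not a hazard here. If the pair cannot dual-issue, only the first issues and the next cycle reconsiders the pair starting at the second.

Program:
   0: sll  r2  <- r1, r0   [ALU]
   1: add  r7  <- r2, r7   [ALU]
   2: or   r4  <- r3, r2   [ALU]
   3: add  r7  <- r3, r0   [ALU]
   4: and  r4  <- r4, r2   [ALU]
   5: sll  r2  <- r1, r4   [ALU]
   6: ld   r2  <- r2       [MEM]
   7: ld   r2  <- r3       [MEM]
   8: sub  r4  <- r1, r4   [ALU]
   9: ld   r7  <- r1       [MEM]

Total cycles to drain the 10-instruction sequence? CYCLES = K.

CYCLES = 7

t=0 i0:sll ; RAW r2
t=1 i1+i2:add;or ; 2-wide
t=2 i3+i4:add;and ; 2-wide
t=3 i5:sll ; RAW+WAW r2
t=4 i6:ld ; no-port MEM/MEM
t=5 i7+i8:ld;sub ; 2-wide
t=6 i9:ld ; tail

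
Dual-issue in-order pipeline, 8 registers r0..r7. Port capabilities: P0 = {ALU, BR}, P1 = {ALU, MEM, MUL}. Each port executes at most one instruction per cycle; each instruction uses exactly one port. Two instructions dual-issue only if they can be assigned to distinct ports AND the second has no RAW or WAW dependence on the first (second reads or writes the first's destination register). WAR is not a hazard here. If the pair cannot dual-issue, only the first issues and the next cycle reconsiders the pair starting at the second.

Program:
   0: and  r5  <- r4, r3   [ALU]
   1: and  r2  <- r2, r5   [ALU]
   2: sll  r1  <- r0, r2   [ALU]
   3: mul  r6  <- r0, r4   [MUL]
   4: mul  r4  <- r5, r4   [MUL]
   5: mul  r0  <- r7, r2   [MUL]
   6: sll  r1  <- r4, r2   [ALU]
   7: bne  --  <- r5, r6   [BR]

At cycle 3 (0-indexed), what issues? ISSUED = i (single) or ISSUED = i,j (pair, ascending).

  cy0 -> i0 (and) RAW r5
  cy1 -> i1 (and) RAW r2
  cy2 -> i2&i3 (sll mul) 2-wide
  cy3 -> i4 (mul) no-port MUL/MUL
  cy4 -> i5&i6 (mul sll) 2-wide
  cy5 -> i7 (bne) tail

ISSUED = 4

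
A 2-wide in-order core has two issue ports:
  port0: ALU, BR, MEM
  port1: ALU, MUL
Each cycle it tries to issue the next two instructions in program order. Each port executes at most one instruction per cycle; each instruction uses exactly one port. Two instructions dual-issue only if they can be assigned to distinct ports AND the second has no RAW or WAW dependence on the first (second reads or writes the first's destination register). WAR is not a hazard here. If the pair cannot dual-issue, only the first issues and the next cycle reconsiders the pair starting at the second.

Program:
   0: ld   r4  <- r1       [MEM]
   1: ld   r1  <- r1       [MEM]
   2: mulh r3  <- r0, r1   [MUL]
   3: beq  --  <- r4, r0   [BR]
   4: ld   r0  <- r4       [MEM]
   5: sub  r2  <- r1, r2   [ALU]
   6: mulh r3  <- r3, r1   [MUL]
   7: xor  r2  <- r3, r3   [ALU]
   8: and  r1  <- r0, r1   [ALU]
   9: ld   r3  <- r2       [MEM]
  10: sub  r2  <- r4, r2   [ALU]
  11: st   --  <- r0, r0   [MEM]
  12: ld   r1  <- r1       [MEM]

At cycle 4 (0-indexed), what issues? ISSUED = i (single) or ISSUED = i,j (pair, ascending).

0. ld @i0  | no-port MEM/MEM
1. ld @i1  | RAW r1
2. mulh+beq @i2&i3  | pair
3. ld+sub @i4&i5  | pair
4. mulh @i6  | RAW r3
5. xor+and @i7&i8  | pair
6. ld+sub @i9&i10  | pair
7. st @i11  | no-port MEM/MEM
8. ld @i12  | tail

ISSUED = 6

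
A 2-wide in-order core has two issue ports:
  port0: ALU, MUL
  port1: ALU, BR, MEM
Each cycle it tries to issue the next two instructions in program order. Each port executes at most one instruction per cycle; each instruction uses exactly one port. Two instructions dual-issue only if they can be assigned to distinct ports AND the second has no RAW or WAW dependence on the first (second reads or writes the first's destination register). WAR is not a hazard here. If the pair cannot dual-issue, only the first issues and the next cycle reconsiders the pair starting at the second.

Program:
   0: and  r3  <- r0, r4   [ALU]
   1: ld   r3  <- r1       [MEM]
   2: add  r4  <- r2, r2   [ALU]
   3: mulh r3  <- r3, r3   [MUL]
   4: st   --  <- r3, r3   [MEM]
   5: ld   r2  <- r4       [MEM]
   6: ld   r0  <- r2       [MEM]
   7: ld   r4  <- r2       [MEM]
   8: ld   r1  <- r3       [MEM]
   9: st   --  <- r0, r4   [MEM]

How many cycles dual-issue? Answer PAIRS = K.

0. and.ALU @i0  | WAW r3
1. ld.MEM/add.ALU @i1&i2  | pair
2. mulh.MUL @i3  | RAW r3
3. st.MEM @i4  | no-port MEM/MEM
4. ld.MEM @i5  | no-port MEM/MEM
5. ld.MEM @i6  | no-port MEM/MEM
6. ld.MEM @i7  | no-port MEM/MEM
7. ld.MEM @i8  | no-port MEM/MEM
8. st.MEM @i9  | tail

PAIRS = 1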